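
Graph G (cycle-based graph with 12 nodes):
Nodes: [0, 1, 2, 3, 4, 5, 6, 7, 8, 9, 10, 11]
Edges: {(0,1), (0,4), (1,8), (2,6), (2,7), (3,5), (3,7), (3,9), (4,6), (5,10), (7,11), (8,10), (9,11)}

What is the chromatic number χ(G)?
χ(G) = 2

Clique number ω(G) = 2 (lower bound: χ ≥ ω).
The graph is bipartite (no odd cycle), so 2 colors suffice: χ(G) = 2.
A valid 2-coloring: color 1: [0, 5, 6, 7, 8, 9]; color 2: [1, 2, 3, 4, 10, 11].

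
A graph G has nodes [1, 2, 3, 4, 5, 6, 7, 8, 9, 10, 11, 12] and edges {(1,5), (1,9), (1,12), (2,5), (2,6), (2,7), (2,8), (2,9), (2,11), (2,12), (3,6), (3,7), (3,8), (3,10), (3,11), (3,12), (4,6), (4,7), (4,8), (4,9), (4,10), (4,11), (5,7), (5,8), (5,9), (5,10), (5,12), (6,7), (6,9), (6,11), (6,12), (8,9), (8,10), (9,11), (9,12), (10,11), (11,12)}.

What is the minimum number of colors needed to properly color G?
Clique number ω(G) = 5 (lower bound: χ ≥ ω).
The clique on [2, 6, 9, 11, 12] has size 5, forcing χ ≥ 5, and the coloring below uses 5 colors, so χ(G) = 5.
A valid 5-coloring: color 1: [7, 9, 10]; color 2: [5, 11]; color 3: [1, 6, 8]; color 4: [2, 3, 4]; color 5: [12].

χ(G) = 5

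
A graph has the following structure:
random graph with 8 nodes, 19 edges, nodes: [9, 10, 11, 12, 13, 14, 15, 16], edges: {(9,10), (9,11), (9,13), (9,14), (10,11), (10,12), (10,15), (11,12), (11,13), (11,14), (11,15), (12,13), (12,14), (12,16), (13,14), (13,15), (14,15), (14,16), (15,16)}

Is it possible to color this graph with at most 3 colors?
The clique on vertices [9, 11, 13, 14] has size 4 > 3, so it alone needs 4 colors.

No, G is not 3-colorable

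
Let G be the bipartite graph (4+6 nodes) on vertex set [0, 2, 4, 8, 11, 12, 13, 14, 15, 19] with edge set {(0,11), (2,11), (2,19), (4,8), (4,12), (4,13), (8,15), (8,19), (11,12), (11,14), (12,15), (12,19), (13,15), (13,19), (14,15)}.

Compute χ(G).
Clique number ω(G) = 2 (lower bound: χ ≥ ω).
The graph is bipartite (no odd cycle), so 2 colors suffice: χ(G) = 2.
A valid 2-coloring: color 1: [4, 11, 15, 19]; color 2: [0, 2, 8, 12, 13, 14].

χ(G) = 2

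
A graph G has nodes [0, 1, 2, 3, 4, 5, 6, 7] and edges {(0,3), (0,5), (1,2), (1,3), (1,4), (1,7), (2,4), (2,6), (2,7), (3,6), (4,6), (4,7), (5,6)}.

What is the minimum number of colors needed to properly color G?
Clique number ω(G) = 4 (lower bound: χ ≥ ω).
The clique on [1, 2, 4, 7] has size 4, forcing χ ≥ 4, and the coloring below uses 4 colors, so χ(G) = 4.
A valid 4-coloring: color 1: [3, 4, 5]; color 2: [0, 1, 6]; color 3: [2]; color 4: [7].

χ(G) = 4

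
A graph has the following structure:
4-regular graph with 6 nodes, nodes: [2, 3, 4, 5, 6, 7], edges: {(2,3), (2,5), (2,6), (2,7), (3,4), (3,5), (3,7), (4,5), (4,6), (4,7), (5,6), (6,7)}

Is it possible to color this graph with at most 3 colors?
A valid 3-coloring: color 1: [2, 4]; color 2: [5, 7]; color 3: [3, 6].
(χ(G) = 3 ≤ 3.)

Yes, G is 3-colorable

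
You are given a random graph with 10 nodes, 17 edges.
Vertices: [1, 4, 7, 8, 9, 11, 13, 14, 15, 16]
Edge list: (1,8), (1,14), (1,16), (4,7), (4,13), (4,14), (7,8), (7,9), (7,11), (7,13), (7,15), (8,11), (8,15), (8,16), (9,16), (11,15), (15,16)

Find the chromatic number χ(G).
χ(G) = 4

Clique number ω(G) = 4 (lower bound: χ ≥ ω).
The clique on [7, 8, 11, 15] has size 4, forcing χ ≥ 4, and the coloring below uses 4 colors, so χ(G) = 4.
A valid 4-coloring: color 1: [7, 14, 16]; color 2: [4, 8, 9]; color 3: [1, 13, 15]; color 4: [11].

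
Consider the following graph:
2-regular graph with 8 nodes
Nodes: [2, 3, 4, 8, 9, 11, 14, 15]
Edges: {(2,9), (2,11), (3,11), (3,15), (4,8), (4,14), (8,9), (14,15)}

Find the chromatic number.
Clique number ω(G) = 2 (lower bound: χ ≥ ω).
The graph is bipartite (no odd cycle), so 2 colors suffice: χ(G) = 2.
A valid 2-coloring: color 1: [4, 9, 11, 15]; color 2: [2, 3, 8, 14].

χ(G) = 2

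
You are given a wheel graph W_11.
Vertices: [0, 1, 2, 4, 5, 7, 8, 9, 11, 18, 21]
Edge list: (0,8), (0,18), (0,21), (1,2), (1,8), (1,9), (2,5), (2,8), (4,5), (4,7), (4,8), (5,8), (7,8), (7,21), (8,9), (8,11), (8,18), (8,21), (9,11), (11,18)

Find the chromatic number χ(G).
χ(G) = 3

Clique number ω(G) = 3 (lower bound: χ ≥ ω).
The clique on [0, 8, 18] has size 3, forcing χ ≥ 3, and the coloring below uses 3 colors, so χ(G) = 3.
A valid 3-coloring: color 1: [8]; color 2: [0, 1, 5, 7, 11]; color 3: [2, 4, 9, 18, 21].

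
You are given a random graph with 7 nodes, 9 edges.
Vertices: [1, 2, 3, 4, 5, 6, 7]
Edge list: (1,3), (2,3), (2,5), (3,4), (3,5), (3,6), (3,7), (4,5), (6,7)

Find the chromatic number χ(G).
Clique number ω(G) = 3 (lower bound: χ ≥ ω).
The clique on [2, 3, 5] has size 3, forcing χ ≥ 3, and the coloring below uses 3 colors, so χ(G) = 3.
A valid 3-coloring: color 1: [3]; color 2: [1, 5, 6]; color 3: [2, 4, 7].

χ(G) = 3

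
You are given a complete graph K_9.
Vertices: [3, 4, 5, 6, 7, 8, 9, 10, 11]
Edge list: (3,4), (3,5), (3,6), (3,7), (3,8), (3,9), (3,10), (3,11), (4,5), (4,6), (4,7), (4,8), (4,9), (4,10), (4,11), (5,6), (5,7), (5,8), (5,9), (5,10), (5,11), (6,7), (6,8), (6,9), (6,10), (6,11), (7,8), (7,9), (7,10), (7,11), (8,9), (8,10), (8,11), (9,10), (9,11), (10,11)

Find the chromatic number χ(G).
χ(G) = 9

Clique number ω(G) = 9 (lower bound: χ ≥ ω).
The clique on [3, 4, 5, 6, 7, 8, 9, 10, 11] has size 9, forcing χ ≥ 9, and the coloring below uses 9 colors, so χ(G) = 9.
A valid 9-coloring: color 1: [4]; color 2: [6]; color 3: [7]; color 4: [3]; color 5: [8]; color 6: [5]; color 7: [11]; color 8: [10]; color 9: [9].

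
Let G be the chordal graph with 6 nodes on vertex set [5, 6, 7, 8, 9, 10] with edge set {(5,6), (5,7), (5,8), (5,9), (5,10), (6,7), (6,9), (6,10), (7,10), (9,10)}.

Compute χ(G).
χ(G) = 4

Clique number ω(G) = 4 (lower bound: χ ≥ ω).
The clique on [5, 6, 9, 10] has size 4, forcing χ ≥ 4, and the coloring below uses 4 colors, so χ(G) = 4.
A valid 4-coloring: color 1: [5]; color 2: [8, 10]; color 3: [6]; color 4: [7, 9].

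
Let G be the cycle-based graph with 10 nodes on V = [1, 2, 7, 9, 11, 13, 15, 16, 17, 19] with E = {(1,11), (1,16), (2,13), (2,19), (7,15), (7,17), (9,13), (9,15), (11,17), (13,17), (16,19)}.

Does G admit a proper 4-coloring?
Yes, G is 4-colorable

A valid 4-coloring: color 1: [11, 13, 15, 16]; color 2: [1, 9, 17, 19]; color 3: [2, 7].
(χ(G) = 3 ≤ 4.)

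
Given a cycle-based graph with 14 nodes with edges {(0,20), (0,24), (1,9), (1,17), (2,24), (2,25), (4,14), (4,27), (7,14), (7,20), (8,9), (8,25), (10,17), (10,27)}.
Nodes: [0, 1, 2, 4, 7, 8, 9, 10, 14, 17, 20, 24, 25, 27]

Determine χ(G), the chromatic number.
Clique number ω(G) = 2 (lower bound: χ ≥ ω).
The graph is bipartite (no odd cycle), so 2 colors suffice: χ(G) = 2.
A valid 2-coloring: color 1: [0, 1, 2, 4, 7, 8, 10]; color 2: [9, 14, 17, 20, 24, 25, 27].

χ(G) = 2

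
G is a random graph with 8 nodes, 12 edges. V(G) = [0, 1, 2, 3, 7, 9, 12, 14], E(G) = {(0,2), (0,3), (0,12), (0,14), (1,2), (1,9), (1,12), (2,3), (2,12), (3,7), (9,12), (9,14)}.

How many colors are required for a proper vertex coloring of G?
χ(G) = 3

Clique number ω(G) = 3 (lower bound: χ ≥ ω).
The clique on [0, 2, 3] has size 3, forcing χ ≥ 3, and the coloring below uses 3 colors, so χ(G) = 3.
A valid 3-coloring: color 1: [2, 7, 9]; color 2: [0, 1]; color 3: [3, 12, 14].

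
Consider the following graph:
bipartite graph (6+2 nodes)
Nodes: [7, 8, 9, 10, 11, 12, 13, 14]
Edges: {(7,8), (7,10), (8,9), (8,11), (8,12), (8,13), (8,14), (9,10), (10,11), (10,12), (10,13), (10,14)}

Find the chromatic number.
Clique number ω(G) = 2 (lower bound: χ ≥ ω).
The graph is bipartite (no odd cycle), so 2 colors suffice: χ(G) = 2.
A valid 2-coloring: color 1: [8, 10]; color 2: [7, 9, 11, 12, 13, 14].

χ(G) = 2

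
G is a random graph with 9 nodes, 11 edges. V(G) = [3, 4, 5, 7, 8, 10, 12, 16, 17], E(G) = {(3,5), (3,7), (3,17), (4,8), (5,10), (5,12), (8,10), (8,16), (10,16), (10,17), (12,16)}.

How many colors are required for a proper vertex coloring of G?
Clique number ω(G) = 3 (lower bound: χ ≥ ω).
The clique on [8, 10, 16] has size 3, forcing χ ≥ 3, and the coloring below uses 3 colors, so χ(G) = 3.
A valid 3-coloring: color 1: [3, 4, 10, 12]; color 2: [5, 7, 8, 17]; color 3: [16].

χ(G) = 3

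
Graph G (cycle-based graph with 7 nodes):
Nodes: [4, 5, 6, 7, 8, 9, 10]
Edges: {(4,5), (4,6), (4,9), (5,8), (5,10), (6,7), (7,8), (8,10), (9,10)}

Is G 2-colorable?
The clique on vertices [5, 8, 10] has size 3 > 2, so it alone needs 3 colors.

No, G is not 2-colorable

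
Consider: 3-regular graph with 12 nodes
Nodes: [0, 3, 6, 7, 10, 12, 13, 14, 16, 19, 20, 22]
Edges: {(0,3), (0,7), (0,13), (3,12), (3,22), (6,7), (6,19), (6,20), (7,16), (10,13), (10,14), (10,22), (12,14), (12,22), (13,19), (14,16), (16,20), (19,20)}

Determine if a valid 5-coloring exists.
Yes, G is 5-colorable

A valid 5-coloring: color 1: [7, 14, 19, 22]; color 2: [0, 6, 10, 12, 16]; color 3: [3, 13, 20].
(χ(G) = 3 ≤ 5.)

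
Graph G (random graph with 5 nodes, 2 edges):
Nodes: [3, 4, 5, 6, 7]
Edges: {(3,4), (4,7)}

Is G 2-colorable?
A valid 2-coloring: color 1: [4, 5, 6]; color 2: [3, 7].
(χ(G) = 2 ≤ 2.)

Yes, G is 2-colorable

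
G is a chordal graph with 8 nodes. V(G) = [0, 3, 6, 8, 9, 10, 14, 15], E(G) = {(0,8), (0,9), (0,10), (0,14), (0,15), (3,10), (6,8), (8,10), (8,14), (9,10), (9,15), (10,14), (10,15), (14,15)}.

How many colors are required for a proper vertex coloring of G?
χ(G) = 4

Clique number ω(G) = 4 (lower bound: χ ≥ ω).
The clique on [0, 9, 10, 15] has size 4, forcing χ ≥ 4, and the coloring below uses 4 colors, so χ(G) = 4.
A valid 4-coloring: color 1: [6, 10]; color 2: [0, 3]; color 3: [8, 15]; color 4: [9, 14].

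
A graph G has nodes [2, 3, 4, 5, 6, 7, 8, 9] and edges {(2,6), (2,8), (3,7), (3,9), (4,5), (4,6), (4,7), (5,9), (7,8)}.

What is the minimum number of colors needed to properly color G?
Clique number ω(G) = 2 (lower bound: χ ≥ ω).
Odd cycle [4, 6, 2, 8, 7] needs 3 colors (χ ≥ 3).
The coloring below uses 3 colors, so χ(G) = 3.
A valid 3-coloring: color 1: [6, 7, 9]; color 2: [3, 4, 8]; color 3: [2, 5].

χ(G) = 3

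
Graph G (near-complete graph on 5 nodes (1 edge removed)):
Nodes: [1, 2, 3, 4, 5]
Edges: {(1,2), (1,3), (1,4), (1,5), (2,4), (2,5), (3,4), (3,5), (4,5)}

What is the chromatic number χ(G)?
χ(G) = 4

Clique number ω(G) = 4 (lower bound: χ ≥ ω).
The clique on [1, 2, 4, 5] has size 4, forcing χ ≥ 4, and the coloring below uses 4 colors, so χ(G) = 4.
A valid 4-coloring: color 1: [4]; color 2: [5]; color 3: [1]; color 4: [2, 3].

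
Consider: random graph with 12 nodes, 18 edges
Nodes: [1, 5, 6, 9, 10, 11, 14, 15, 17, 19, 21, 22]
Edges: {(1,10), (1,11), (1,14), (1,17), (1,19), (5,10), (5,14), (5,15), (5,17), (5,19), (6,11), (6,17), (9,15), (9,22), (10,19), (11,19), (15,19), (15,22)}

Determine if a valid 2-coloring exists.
The clique on vertices [1, 10, 19] has size 3 > 2, so it alone needs 3 colors.

No, G is not 2-colorable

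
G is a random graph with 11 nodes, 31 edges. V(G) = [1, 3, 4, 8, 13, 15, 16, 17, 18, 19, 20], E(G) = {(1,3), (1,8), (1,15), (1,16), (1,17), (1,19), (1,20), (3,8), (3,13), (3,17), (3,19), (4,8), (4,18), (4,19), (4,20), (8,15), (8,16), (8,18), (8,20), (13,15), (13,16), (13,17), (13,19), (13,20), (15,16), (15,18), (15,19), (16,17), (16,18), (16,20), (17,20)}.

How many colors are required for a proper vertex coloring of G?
χ(G) = 4

Clique number ω(G) = 4 (lower bound: χ ≥ ω).
The clique on [1, 8, 16, 20] has size 4, forcing χ ≥ 4, and the coloring below uses 4 colors, so χ(G) = 4.
A valid 4-coloring: color 1: [3, 4, 16]; color 2: [1, 13, 18]; color 3: [8, 17, 19]; color 4: [15, 20].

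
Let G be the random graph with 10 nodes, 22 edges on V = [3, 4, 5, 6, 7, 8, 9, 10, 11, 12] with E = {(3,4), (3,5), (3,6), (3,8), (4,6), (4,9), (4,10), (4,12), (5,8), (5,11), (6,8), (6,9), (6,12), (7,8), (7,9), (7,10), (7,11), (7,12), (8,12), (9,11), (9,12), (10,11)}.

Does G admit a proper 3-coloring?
The clique on vertices [4, 6, 9, 12] has size 4 > 3, so it alone needs 4 colors.

No, G is not 3-colorable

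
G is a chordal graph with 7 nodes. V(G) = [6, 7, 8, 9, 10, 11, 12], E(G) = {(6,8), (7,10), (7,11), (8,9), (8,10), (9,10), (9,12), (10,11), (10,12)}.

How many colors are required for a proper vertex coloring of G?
χ(G) = 3

Clique number ω(G) = 3 (lower bound: χ ≥ ω).
The clique on [8, 9, 10] has size 3, forcing χ ≥ 3, and the coloring below uses 3 colors, so χ(G) = 3.
A valid 3-coloring: color 1: [6, 10]; color 2: [7, 9]; color 3: [8, 11, 12].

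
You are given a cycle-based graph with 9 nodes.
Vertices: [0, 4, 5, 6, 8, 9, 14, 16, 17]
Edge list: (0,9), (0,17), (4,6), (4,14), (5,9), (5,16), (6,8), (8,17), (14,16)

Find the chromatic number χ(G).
χ(G) = 3

Clique number ω(G) = 2 (lower bound: χ ≥ ω).
Odd cycle [5, 16, 14, 4, 6, 8, 17, 0, 9] needs 3 colors (χ ≥ 3).
The coloring below uses 3 colors, so χ(G) = 3.
A valid 3-coloring: color 1: [0, 5, 6, 14]; color 2: [4, 8, 9, 16]; color 3: [17].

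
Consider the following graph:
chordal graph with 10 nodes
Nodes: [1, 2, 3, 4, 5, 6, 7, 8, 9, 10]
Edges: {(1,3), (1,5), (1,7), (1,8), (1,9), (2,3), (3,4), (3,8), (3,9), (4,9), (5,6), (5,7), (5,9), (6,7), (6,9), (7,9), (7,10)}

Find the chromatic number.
Clique number ω(G) = 4 (lower bound: χ ≥ ω).
The clique on [1, 5, 7, 9] has size 4, forcing χ ≥ 4, and the coloring below uses 4 colors, so χ(G) = 4.
A valid 4-coloring: color 1: [2, 8, 9, 10]; color 2: [1, 4, 6]; color 3: [3, 7]; color 4: [5].

χ(G) = 4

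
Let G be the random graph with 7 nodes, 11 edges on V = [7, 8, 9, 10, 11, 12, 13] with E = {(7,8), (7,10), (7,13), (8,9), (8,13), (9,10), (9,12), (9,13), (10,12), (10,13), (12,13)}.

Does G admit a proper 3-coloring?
No, G is not 3-colorable

The clique on vertices [9, 10, 12, 13] has size 4 > 3, so it alone needs 4 colors.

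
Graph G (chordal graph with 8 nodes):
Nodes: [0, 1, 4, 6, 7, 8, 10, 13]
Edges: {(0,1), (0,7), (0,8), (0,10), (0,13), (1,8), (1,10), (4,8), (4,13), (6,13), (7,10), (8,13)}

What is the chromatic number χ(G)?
χ(G) = 3

Clique number ω(G) = 3 (lower bound: χ ≥ ω).
The clique on [0, 1, 8] has size 3, forcing χ ≥ 3, and the coloring below uses 3 colors, so χ(G) = 3.
A valid 3-coloring: color 1: [0, 4, 6]; color 2: [1, 7, 13]; color 3: [8, 10].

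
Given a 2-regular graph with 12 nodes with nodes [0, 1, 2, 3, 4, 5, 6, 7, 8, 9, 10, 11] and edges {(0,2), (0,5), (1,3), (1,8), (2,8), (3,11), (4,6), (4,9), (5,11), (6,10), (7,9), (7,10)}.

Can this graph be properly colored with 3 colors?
A valid 3-coloring: color 1: [1, 2, 4, 5, 10]; color 2: [0, 6, 8, 9, 11]; color 3: [3, 7].
(χ(G) = 3 ≤ 3.)

Yes, G is 3-colorable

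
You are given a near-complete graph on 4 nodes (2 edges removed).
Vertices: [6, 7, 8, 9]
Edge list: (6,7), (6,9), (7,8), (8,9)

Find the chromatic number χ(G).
χ(G) = 2

Clique number ω(G) = 2 (lower bound: χ ≥ ω).
The graph is bipartite (no odd cycle), so 2 colors suffice: χ(G) = 2.
A valid 2-coloring: color 1: [6, 8]; color 2: [7, 9].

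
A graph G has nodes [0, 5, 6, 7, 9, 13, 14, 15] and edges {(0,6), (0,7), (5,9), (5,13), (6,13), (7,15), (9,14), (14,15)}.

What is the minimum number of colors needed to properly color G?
Clique number ω(G) = 2 (lower bound: χ ≥ ω).
The graph is bipartite (no odd cycle), so 2 colors suffice: χ(G) = 2.
A valid 2-coloring: color 1: [0, 9, 13, 15]; color 2: [5, 6, 7, 14].

χ(G) = 2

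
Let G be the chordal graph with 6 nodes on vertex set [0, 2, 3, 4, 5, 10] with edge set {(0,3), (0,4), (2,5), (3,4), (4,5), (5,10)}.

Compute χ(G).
Clique number ω(G) = 3 (lower bound: χ ≥ ω).
The clique on [0, 3, 4] has size 3, forcing χ ≥ 3, and the coloring below uses 3 colors, so χ(G) = 3.
A valid 3-coloring: color 1: [2, 4, 10]; color 2: [0, 5]; color 3: [3].

χ(G) = 3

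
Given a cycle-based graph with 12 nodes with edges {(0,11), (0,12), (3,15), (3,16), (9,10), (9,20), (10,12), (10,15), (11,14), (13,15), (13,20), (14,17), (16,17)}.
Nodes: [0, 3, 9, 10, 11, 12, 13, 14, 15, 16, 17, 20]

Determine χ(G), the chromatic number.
Clique number ω(G) = 2 (lower bound: χ ≥ ω).
Odd cycle [12, 0, 11, 14, 17, 16, 3, 15, 10] needs 3 colors (χ ≥ 3).
The coloring below uses 3 colors, so χ(G) = 3.
A valid 3-coloring: color 1: [0, 10, 14, 16, 20]; color 2: [9, 11, 12, 15, 17]; color 3: [3, 13].

χ(G) = 3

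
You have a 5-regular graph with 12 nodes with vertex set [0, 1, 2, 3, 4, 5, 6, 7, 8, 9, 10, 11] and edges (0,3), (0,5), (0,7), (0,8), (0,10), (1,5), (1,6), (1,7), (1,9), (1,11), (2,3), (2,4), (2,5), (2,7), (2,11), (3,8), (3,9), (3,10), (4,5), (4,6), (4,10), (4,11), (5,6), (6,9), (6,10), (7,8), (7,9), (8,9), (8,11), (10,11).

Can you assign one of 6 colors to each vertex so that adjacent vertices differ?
Yes, G is 6-colorable

A valid 6-coloring: color 1: [3, 6, 7, 11]; color 2: [5, 9, 10]; color 3: [0, 1, 4]; color 4: [2, 8].
(χ(G) = 4 ≤ 6.)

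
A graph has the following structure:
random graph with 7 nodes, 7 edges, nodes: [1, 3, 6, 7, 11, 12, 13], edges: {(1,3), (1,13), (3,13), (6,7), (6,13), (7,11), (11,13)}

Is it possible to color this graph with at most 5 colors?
Yes, G is 5-colorable

A valid 5-coloring: color 1: [7, 12, 13]; color 2: [3, 6, 11]; color 3: [1].
(χ(G) = 3 ≤ 5.)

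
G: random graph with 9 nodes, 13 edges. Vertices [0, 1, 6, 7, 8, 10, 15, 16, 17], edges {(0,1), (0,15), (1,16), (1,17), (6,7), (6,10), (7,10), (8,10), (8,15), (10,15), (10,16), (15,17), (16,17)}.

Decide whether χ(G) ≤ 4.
A valid 4-coloring: color 1: [0, 10, 17]; color 2: [1, 6, 15]; color 3: [7, 8, 16].
(χ(G) = 3 ≤ 4.)

Yes, G is 4-colorable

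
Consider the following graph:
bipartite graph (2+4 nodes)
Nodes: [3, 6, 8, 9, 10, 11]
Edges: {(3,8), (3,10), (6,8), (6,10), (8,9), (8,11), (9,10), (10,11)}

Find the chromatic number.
χ(G) = 2

Clique number ω(G) = 2 (lower bound: χ ≥ ω).
The graph is bipartite (no odd cycle), so 2 colors suffice: χ(G) = 2.
A valid 2-coloring: color 1: [8, 10]; color 2: [3, 6, 9, 11].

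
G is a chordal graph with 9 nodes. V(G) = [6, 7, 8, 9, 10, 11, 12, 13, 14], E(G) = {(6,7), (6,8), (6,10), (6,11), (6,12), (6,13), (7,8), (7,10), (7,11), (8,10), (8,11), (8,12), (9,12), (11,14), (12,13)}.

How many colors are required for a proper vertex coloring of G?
Clique number ω(G) = 4 (lower bound: χ ≥ ω).
The clique on [6, 7, 8, 10] has size 4, forcing χ ≥ 4, and the coloring below uses 4 colors, so χ(G) = 4.
A valid 4-coloring: color 1: [6, 9, 14]; color 2: [8, 13]; color 3: [7, 12]; color 4: [10, 11].

χ(G) = 4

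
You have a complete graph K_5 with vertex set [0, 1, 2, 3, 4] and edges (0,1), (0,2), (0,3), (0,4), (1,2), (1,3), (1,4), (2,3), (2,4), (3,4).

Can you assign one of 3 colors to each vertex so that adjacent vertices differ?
The clique on vertices [0, 1, 2, 3, 4] has size 5 > 3, so it alone needs 5 colors.

No, G is not 3-colorable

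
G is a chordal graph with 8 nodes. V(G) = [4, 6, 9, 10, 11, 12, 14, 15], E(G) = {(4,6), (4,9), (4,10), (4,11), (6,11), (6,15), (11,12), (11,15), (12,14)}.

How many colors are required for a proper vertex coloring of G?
χ(G) = 3

Clique number ω(G) = 3 (lower bound: χ ≥ ω).
The clique on [4, 6, 11] has size 3, forcing χ ≥ 3, and the coloring below uses 3 colors, so χ(G) = 3.
A valid 3-coloring: color 1: [9, 10, 11, 14]; color 2: [4, 12, 15]; color 3: [6].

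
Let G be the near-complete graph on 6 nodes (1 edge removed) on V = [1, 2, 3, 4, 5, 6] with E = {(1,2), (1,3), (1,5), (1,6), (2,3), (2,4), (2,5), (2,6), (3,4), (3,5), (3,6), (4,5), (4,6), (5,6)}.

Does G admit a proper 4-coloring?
No, G is not 4-colorable

The clique on vertices [1, 2, 3, 5, 6] has size 5 > 4, so it alone needs 5 colors.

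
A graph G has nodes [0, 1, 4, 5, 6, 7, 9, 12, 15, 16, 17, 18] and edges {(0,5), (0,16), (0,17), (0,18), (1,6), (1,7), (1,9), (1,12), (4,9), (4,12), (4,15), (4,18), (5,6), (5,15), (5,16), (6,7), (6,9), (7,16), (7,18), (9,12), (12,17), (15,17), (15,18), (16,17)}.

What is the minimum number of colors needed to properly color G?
Clique number ω(G) = 3 (lower bound: χ ≥ ω).
The clique on [0, 16, 17] has size 3, forcing χ ≥ 3, and the coloring below uses 3 colors, so χ(G) = 3.
A valid 3-coloring: color 1: [1, 4, 5, 17]; color 2: [6, 12, 16, 18]; color 3: [0, 7, 9, 15].

χ(G) = 3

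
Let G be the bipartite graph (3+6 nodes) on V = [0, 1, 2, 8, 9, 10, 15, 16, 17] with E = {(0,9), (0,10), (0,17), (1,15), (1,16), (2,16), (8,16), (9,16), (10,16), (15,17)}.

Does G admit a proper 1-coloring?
No, G is not 1-colorable

Edge (0,9) forces its endpoints to differ, so 1 color is not enough.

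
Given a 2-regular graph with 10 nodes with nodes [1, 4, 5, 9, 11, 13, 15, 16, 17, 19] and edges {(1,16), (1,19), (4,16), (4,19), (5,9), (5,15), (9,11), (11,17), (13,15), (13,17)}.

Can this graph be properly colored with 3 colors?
Yes, G is 3-colorable

A valid 3-coloring: color 1: [1, 4, 5, 11, 13]; color 2: [9, 15, 16, 17, 19].
(χ(G) = 2 ≤ 3.)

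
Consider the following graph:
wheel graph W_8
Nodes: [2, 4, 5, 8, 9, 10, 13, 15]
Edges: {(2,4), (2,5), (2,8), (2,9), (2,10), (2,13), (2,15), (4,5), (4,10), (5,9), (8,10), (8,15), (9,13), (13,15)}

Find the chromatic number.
χ(G) = 4

Clique number ω(G) = 3 (lower bound: χ ≥ ω).
Odd cycle [10, 8, 15, 13, 9, 5, 4] needs 3 colors (χ ≥ 3).
Vertex 2 is adjacent to every vertex of [4, 5, 8, 9, 10, 13, 15], which already need 3 colors among themselves, so 2 needs a new color (χ ≥ 4).
The coloring below uses 4 colors, so χ(G) = 4.
A valid 4-coloring: color 1: [2]; color 2: [5, 10, 15]; color 3: [4, 8, 13]; color 4: [9].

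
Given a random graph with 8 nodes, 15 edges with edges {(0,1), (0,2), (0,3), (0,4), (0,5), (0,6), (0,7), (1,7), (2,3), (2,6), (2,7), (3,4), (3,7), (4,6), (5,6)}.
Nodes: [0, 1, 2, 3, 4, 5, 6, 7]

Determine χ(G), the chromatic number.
χ(G) = 4

Clique number ω(G) = 4 (lower bound: χ ≥ ω).
The clique on [0, 2, 3, 7] has size 4, forcing χ ≥ 4, and the coloring below uses 4 colors, so χ(G) = 4.
A valid 4-coloring: color 1: [0]; color 2: [6, 7]; color 3: [1, 3, 5]; color 4: [2, 4].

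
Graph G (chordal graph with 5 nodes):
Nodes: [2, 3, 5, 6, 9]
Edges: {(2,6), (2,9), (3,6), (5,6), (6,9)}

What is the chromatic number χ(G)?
χ(G) = 3

Clique number ω(G) = 3 (lower bound: χ ≥ ω).
The clique on [2, 6, 9] has size 3, forcing χ ≥ 3, and the coloring below uses 3 colors, so χ(G) = 3.
A valid 3-coloring: color 1: [6]; color 2: [2, 3, 5]; color 3: [9].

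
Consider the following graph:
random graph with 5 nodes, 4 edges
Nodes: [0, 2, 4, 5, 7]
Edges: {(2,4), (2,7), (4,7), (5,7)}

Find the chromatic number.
χ(G) = 3

Clique number ω(G) = 3 (lower bound: χ ≥ ω).
The clique on [2, 4, 7] has size 3, forcing χ ≥ 3, and the coloring below uses 3 colors, so χ(G) = 3.
A valid 3-coloring: color 1: [0, 7]; color 2: [2, 5]; color 3: [4].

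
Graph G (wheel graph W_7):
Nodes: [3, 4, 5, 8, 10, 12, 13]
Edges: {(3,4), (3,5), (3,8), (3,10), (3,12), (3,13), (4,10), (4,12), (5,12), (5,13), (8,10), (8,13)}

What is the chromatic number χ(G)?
Clique number ω(G) = 3 (lower bound: χ ≥ ω).
The clique on [3, 8, 10] has size 3, forcing χ ≥ 3, and the coloring below uses 3 colors, so χ(G) = 3.
A valid 3-coloring: color 1: [3]; color 2: [10, 12, 13]; color 3: [4, 5, 8].

χ(G) = 3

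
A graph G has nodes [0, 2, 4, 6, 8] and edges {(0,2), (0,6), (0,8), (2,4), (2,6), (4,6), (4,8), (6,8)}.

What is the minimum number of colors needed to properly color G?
Clique number ω(G) = 3 (lower bound: χ ≥ ω).
The clique on [0, 6, 8] has size 3, forcing χ ≥ 3, and the coloring below uses 3 colors, so χ(G) = 3.
A valid 3-coloring: color 1: [6]; color 2: [0, 4]; color 3: [2, 8].

χ(G) = 3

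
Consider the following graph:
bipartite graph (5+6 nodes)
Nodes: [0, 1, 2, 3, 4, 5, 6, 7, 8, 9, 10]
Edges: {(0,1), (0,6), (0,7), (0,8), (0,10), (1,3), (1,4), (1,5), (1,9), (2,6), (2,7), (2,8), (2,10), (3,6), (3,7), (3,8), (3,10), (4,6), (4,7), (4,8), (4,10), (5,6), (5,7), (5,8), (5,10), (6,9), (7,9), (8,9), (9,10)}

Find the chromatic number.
Clique number ω(G) = 2 (lower bound: χ ≥ ω).
The graph is bipartite (no odd cycle), so 2 colors suffice: χ(G) = 2.
A valid 2-coloring: color 1: [1, 6, 7, 8, 10]; color 2: [0, 2, 3, 4, 5, 9].

χ(G) = 2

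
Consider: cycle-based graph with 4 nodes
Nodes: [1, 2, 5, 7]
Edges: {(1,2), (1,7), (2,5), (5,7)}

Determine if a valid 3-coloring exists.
A valid 3-coloring: color 1: [2, 7]; color 2: [1, 5].
(χ(G) = 2 ≤ 3.)

Yes, G is 3-colorable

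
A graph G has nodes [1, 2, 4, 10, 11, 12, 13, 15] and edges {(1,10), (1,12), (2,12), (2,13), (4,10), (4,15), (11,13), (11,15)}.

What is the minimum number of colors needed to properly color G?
χ(G) = 2

Clique number ω(G) = 2 (lower bound: χ ≥ ω).
The graph is bipartite (no odd cycle), so 2 colors suffice: χ(G) = 2.
A valid 2-coloring: color 1: [1, 2, 4, 11]; color 2: [10, 12, 13, 15].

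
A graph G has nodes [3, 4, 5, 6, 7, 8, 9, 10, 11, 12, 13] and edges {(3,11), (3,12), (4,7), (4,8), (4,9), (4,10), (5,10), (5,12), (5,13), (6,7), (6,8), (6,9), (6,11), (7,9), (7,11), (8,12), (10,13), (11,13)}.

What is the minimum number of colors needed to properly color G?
Clique number ω(G) = 3 (lower bound: χ ≥ ω).
The clique on [4, 7, 9] has size 3, forcing χ ≥ 3, and the coloring below uses 3 colors, so χ(G) = 3.
A valid 3-coloring: color 1: [9, 10, 11, 12]; color 2: [3, 7, 8, 13]; color 3: [4, 5, 6].

χ(G) = 3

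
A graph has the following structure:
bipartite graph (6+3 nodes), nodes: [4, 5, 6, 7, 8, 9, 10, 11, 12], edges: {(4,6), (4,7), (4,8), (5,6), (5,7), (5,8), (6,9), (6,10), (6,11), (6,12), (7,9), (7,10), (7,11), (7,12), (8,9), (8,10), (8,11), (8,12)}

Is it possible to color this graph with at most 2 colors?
A valid 2-coloring: color 1: [6, 7, 8]; color 2: [4, 5, 9, 10, 11, 12].
(χ(G) = 2 ≤ 2.)

Yes, G is 2-colorable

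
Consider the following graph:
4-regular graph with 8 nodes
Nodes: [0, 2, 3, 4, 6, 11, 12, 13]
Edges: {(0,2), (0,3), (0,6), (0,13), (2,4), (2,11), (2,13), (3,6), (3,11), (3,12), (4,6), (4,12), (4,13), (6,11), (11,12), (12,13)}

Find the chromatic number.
Clique number ω(G) = 3 (lower bound: χ ≥ ω).
The clique on [0, 2, 13] has size 3, forcing χ ≥ 3, and the coloring below uses 3 colors, so χ(G) = 3.
A valid 3-coloring: color 1: [3, 13]; color 2: [0, 4, 11]; color 3: [2, 6, 12].

χ(G) = 3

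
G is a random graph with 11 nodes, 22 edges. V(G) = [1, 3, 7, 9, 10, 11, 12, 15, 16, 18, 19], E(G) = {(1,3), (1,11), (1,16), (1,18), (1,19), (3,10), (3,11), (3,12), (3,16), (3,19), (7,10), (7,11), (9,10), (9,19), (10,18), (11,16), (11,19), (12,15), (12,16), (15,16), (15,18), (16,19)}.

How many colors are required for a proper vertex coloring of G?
Clique number ω(G) = 5 (lower bound: χ ≥ ω).
The clique on [1, 3, 11, 16, 19] has size 5, forcing χ ≥ 5, and the coloring below uses 5 colors, so χ(G) = 5.
A valid 5-coloring: color 1: [7, 9, 16, 18]; color 2: [3, 15]; color 3: [1, 10, 12]; color 4: [11]; color 5: [19].

χ(G) = 5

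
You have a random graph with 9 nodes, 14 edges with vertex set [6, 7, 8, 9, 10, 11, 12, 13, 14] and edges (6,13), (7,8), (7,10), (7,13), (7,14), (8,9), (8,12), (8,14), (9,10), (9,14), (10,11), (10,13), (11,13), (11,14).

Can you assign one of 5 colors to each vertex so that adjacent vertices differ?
A valid 5-coloring: color 1: [8, 13]; color 2: [6, 10, 12, 14]; color 3: [7, 9, 11].
(χ(G) = 3 ≤ 5.)

Yes, G is 5-colorable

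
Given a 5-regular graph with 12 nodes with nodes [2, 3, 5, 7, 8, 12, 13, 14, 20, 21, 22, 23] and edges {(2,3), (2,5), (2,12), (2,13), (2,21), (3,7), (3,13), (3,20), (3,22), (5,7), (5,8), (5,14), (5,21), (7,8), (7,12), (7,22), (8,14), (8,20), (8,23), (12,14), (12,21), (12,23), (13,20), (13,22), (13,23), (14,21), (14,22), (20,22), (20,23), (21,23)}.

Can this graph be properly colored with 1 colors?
No, G is not 1-colorable

The clique on vertices [3, 13, 20, 22] has size 4 > 1, so it alone needs 4 colors.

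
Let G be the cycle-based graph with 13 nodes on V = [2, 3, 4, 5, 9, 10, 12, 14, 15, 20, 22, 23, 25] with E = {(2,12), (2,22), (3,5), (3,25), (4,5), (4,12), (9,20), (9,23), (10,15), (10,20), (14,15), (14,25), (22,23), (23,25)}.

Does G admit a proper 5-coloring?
Yes, G is 5-colorable

A valid 5-coloring: color 1: [2, 3, 4, 15, 20, 23]; color 2: [5, 9, 10, 12, 22, 25]; color 3: [14].
(χ(G) = 3 ≤ 5.)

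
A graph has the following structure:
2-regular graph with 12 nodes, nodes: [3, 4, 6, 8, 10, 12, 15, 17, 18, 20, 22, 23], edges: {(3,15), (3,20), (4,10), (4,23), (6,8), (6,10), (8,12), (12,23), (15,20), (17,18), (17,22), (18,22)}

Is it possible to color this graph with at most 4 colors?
A valid 4-coloring: color 1: [8, 10, 18, 20, 23]; color 2: [4, 6, 12, 15, 17]; color 3: [3, 22].
(χ(G) = 3 ≤ 4.)

Yes, G is 4-colorable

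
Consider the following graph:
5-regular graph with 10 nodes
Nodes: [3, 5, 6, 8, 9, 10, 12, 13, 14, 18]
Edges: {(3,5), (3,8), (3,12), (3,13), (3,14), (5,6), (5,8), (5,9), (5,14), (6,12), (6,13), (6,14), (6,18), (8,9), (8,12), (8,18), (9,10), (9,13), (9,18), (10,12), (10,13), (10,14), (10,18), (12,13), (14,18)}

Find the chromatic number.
χ(G) = 4

Clique number ω(G) = 3 (lower bound: χ ≥ ω).
Suppose a proper 3-coloring c exists. The clique [3, 5, 8] takes 3 distinct colors; by symmetry let c(3) = 1, c(5) = 2, c(8) = 3.
- Vertex 9: neighbors [5, 8] already have colors [2, 3] ⇒ c(9) = 1.
- Vertex 12: neighbors [3, 8] already have colors [1, 3] ⇒ c(12) = 2.
- Vertex 10: neighbors [9, 12] already have colors [1, 2] ⇒ c(10) = 3.
- Vertex 14: neighbors [3, 5, 10] already have colors [1, 2, 3] — all 3 colors blocked. Contradiction.
The forced assignments end in a contradiction, so G has no proper 3-coloring (χ ≥ 4).
The coloring below uses 4 colors, so χ(G) = 4.
A valid 4-coloring: color 1: [3, 6, 10]; color 2: [5, 13, 18]; color 3: [8, 14]; color 4: [9, 12].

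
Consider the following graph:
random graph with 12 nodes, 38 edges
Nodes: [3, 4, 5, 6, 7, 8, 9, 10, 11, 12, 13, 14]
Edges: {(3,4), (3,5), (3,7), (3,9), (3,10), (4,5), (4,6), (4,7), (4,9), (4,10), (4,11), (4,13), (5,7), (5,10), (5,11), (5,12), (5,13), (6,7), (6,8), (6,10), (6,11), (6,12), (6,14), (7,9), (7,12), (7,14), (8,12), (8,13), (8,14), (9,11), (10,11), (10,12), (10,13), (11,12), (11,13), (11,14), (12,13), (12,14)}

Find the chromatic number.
χ(G) = 5

Clique number ω(G) = 5 (lower bound: χ ≥ ω).
The clique on [4, 5, 10, 11, 13] has size 5, forcing χ ≥ 5, and the coloring below uses 5 colors, so χ(G) = 5.
A valid 5-coloring: color 1: [4, 12]; color 2: [3, 8, 11]; color 3: [5, 6, 9]; color 4: [10, 14]; color 5: [7, 13].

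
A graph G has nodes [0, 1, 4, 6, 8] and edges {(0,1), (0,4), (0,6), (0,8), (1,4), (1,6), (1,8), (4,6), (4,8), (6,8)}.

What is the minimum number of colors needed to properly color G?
Clique number ω(G) = 5 (lower bound: χ ≥ ω).
The clique on [0, 1, 4, 6, 8] has size 5, forcing χ ≥ 5, and the coloring below uses 5 colors, so χ(G) = 5.
A valid 5-coloring: color 1: [6]; color 2: [8]; color 3: [4]; color 4: [0]; color 5: [1].

χ(G) = 5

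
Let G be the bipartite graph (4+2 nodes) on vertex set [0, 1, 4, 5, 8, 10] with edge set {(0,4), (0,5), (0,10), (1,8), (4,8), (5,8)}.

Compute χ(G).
Clique number ω(G) = 2 (lower bound: χ ≥ ω).
The graph is bipartite (no odd cycle), so 2 colors suffice: χ(G) = 2.
A valid 2-coloring: color 1: [0, 8]; color 2: [1, 4, 5, 10].

χ(G) = 2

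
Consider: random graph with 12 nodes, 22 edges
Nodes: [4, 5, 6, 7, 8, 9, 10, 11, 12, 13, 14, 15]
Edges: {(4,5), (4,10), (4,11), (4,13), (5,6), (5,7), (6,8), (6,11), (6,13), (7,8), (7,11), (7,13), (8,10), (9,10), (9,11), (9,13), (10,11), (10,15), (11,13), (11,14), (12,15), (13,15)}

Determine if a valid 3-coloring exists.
Yes, G is 3-colorable

A valid 3-coloring: color 1: [5, 8, 11, 15]; color 2: [10, 12, 13, 14]; color 3: [4, 6, 7, 9].
(χ(G) = 3 ≤ 3.)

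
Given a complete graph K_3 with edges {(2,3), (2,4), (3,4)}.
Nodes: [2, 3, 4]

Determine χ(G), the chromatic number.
Clique number ω(G) = 3 (lower bound: χ ≥ ω).
The clique on [2, 3, 4] has size 3, forcing χ ≥ 3, and the coloring below uses 3 colors, so χ(G) = 3.
A valid 3-coloring: color 1: [3]; color 2: [4]; color 3: [2].

χ(G) = 3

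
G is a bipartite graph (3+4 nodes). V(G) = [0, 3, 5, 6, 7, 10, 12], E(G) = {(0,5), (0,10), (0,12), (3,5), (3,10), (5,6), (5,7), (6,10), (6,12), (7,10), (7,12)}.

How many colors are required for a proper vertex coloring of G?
Clique number ω(G) = 2 (lower bound: χ ≥ ω).
The graph is bipartite (no odd cycle), so 2 colors suffice: χ(G) = 2.
A valid 2-coloring: color 1: [5, 10, 12]; color 2: [0, 3, 6, 7].

χ(G) = 2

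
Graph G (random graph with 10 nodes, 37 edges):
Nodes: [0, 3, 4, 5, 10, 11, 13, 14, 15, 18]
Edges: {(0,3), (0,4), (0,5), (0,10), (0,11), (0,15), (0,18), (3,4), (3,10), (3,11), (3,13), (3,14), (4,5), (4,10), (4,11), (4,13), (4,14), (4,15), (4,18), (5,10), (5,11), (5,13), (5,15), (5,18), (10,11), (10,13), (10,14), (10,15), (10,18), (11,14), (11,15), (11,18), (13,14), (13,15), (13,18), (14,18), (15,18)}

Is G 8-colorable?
A valid 8-coloring: color 1: [4]; color 2: [10]; color 3: [11, 13]; color 4: [3, 18]; color 5: [0, 14]; color 6: [15]; color 7: [5].
(χ(G) = 7 ≤ 8.)

Yes, G is 8-colorable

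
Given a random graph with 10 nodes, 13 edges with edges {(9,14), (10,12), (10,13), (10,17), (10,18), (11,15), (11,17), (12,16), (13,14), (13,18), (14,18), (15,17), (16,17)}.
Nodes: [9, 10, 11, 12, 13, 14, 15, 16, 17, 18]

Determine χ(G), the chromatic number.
Clique number ω(G) = 3 (lower bound: χ ≥ ω).
The clique on [10, 13, 18] has size 3, forcing χ ≥ 3, and the coloring below uses 3 colors, so χ(G) = 3.
A valid 3-coloring: color 1: [10, 14, 15, 16]; color 2: [9, 12, 17, 18]; color 3: [11, 13].

χ(G) = 3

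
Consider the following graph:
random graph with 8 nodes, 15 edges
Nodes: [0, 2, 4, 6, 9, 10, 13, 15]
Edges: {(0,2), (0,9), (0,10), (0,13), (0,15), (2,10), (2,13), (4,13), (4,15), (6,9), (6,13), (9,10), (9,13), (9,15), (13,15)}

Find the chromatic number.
χ(G) = 4

Clique number ω(G) = 4 (lower bound: χ ≥ ω).
The clique on [0, 9, 13, 15] has size 4, forcing χ ≥ 4, and the coloring below uses 4 colors, so χ(G) = 4.
A valid 4-coloring: color 1: [10, 13]; color 2: [0, 4, 6]; color 3: [2, 9]; color 4: [15].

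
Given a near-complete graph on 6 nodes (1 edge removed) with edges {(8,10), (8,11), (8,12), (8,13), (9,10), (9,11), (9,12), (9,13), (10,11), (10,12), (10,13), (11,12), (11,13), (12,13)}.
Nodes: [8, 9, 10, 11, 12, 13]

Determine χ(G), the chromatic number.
Clique number ω(G) = 5 (lower bound: χ ≥ ω).
The clique on [8, 10, 11, 12, 13] has size 5, forcing χ ≥ 5, and the coloring below uses 5 colors, so χ(G) = 5.
A valid 5-coloring: color 1: [12]; color 2: [10]; color 3: [13]; color 4: [11]; color 5: [8, 9].

χ(G) = 5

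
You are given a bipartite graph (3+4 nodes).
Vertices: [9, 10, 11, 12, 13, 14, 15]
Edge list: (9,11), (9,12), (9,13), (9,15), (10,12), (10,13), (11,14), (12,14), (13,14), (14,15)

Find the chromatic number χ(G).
χ(G) = 2

Clique number ω(G) = 2 (lower bound: χ ≥ ω).
The graph is bipartite (no odd cycle), so 2 colors suffice: χ(G) = 2.
A valid 2-coloring: color 1: [9, 10, 14]; color 2: [11, 12, 13, 15].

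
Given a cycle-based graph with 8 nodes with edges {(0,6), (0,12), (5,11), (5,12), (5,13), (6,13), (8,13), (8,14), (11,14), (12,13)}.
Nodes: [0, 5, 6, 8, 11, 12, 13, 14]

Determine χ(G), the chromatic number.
χ(G) = 3

Clique number ω(G) = 3 (lower bound: χ ≥ ω).
The clique on [5, 12, 13] has size 3, forcing χ ≥ 3, and the coloring below uses 3 colors, so χ(G) = 3.
A valid 3-coloring: color 1: [0, 11, 13]; color 2: [6, 12, 14]; color 3: [5, 8].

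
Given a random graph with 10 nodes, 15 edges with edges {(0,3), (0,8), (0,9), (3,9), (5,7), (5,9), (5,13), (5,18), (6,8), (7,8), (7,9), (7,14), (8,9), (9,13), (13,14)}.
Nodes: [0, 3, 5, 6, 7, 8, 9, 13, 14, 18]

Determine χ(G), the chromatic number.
Clique number ω(G) = 3 (lower bound: χ ≥ ω).
The clique on [0, 8, 9] has size 3, forcing χ ≥ 3, and the coloring below uses 3 colors, so χ(G) = 3.
A valid 3-coloring: color 1: [6, 9, 14, 18]; color 2: [3, 5, 8]; color 3: [0, 7, 13].

χ(G) = 3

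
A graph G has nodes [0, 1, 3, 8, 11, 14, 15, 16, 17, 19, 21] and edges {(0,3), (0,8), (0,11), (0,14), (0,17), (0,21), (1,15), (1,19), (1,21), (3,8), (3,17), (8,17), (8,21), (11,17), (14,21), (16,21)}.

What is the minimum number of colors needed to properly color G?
χ(G) = 4

Clique number ω(G) = 4 (lower bound: χ ≥ ω).
The clique on [0, 3, 8, 17] has size 4, forcing χ ≥ 4, and the coloring below uses 4 colors, so χ(G) = 4.
A valid 4-coloring: color 1: [0, 1, 16]; color 2: [15, 17, 19, 21]; color 3: [8, 11, 14]; color 4: [3].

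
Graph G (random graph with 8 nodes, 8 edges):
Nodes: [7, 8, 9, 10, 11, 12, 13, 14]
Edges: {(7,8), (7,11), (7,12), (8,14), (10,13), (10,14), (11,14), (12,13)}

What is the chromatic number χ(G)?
χ(G) = 2

Clique number ω(G) = 2 (lower bound: χ ≥ ω).
The graph is bipartite (no odd cycle), so 2 colors suffice: χ(G) = 2.
A valid 2-coloring: color 1: [7, 9, 13, 14]; color 2: [8, 10, 11, 12].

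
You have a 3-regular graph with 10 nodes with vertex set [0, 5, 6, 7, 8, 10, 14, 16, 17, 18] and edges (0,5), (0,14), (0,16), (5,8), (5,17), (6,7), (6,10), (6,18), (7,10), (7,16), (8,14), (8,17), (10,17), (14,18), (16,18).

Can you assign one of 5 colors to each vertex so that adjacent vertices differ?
A valid 5-coloring: color 1: [6, 14, 16, 17]; color 2: [0, 7, 8, 18]; color 3: [5, 10].
(χ(G) = 3 ≤ 5.)

Yes, G is 5-colorable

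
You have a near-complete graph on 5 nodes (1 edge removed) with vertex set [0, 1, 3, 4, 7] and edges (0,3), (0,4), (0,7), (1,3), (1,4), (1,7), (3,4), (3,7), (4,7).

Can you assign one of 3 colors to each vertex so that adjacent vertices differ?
The clique on vertices [0, 3, 4, 7] has size 4 > 3, so it alone needs 4 colors.

No, G is not 3-colorable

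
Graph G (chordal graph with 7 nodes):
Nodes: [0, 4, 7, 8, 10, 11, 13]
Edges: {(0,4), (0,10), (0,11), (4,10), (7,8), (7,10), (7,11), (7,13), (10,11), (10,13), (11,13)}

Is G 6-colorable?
Yes, G is 6-colorable

A valid 6-coloring: color 1: [8, 10]; color 2: [0, 7]; color 3: [4, 11]; color 4: [13].
(χ(G) = 4 ≤ 6.)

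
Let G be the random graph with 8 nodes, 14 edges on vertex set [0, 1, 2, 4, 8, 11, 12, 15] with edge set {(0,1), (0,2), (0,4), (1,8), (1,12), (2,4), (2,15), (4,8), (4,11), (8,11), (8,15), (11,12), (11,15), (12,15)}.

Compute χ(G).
Clique number ω(G) = 3 (lower bound: χ ≥ ω).
The clique on [4, 8, 11] has size 3, forcing χ ≥ 3, and the coloring below uses 3 colors, so χ(G) = 3.
A valid 3-coloring: color 1: [1, 4, 15]; color 2: [0, 8, 12]; color 3: [2, 11].

χ(G) = 3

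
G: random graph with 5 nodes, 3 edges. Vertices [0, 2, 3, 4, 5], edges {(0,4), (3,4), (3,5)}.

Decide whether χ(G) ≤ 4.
A valid 4-coloring: color 1: [0, 2, 3]; color 2: [4, 5].
(χ(G) = 2 ≤ 4.)

Yes, G is 4-colorable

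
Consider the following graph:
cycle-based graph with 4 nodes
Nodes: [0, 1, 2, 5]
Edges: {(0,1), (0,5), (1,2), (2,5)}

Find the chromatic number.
χ(G) = 2

Clique number ω(G) = 2 (lower bound: χ ≥ ω).
The graph is bipartite (no odd cycle), so 2 colors suffice: χ(G) = 2.
A valid 2-coloring: color 1: [0, 2]; color 2: [1, 5].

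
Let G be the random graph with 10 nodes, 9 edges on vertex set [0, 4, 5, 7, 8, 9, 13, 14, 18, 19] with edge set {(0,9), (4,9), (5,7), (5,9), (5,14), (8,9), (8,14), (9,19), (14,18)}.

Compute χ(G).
χ(G) = 2

Clique number ω(G) = 2 (lower bound: χ ≥ ω).
The graph is bipartite (no odd cycle), so 2 colors suffice: χ(G) = 2.
A valid 2-coloring: color 1: [7, 9, 13, 14]; color 2: [0, 4, 5, 8, 18, 19].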